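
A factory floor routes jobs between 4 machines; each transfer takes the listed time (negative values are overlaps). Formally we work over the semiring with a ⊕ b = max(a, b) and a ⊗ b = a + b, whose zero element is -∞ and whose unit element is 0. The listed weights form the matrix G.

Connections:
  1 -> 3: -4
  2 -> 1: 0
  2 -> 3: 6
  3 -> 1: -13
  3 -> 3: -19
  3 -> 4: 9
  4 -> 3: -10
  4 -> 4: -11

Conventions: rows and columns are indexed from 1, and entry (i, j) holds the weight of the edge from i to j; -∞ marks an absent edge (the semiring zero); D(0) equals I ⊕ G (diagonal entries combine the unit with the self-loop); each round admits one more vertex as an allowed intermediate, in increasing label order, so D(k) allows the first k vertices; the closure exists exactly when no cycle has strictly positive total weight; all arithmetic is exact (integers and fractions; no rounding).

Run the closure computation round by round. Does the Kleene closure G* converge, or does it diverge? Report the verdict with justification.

D(0):
  [0, -∞, -4, -∞]
  [0, 0, 6, -∞]
  [-13, -∞, 0, 9]
  [-∞, -∞, -10, 0]
D(1):
  [0, -∞, -4, -∞]
  [0, 0, 6, -∞]
  [-13, -∞, 0, 9]
  [-∞, -∞, -10, 0]
D(2):
  [0, -∞, -4, -∞]
  [0, 0, 6, -∞]
  [-13, -∞, 0, 9]
  [-∞, -∞, -10, 0]
D(3):
  [0, -∞, -4, 5]
  [0, 0, 6, 15]
  [-13, -∞, 0, 9]
  [-23, -∞, -10, 0]
D(4):
  [0, -∞, -4, 5]
  [0, 0, 6, 15]
  [-13, -∞, 0, 9]
  [-23, -∞, -10, 0]
Key observation: every diagonal entry stays at the unit through all rounds, so no improving cycle exists.
Answer: CONVERGES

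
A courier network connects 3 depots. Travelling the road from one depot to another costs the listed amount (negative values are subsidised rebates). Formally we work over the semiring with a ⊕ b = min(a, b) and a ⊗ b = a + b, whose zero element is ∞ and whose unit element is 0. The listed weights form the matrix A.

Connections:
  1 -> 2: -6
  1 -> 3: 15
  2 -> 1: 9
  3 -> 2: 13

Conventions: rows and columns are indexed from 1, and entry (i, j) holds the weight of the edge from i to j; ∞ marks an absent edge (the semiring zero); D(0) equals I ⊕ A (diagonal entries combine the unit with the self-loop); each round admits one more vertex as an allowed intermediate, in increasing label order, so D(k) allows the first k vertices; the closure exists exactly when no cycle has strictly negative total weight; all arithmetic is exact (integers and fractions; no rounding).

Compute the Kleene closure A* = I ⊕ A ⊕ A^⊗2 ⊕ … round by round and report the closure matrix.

D(0):
  [0, -6, 15]
  [9, 0, ∞]
  [∞, 13, 0]
D(1):
  [0, -6, 15]
  [9, 0, 24]
  [∞, 13, 0]
D(2):
  [0, -6, 15]
  [9, 0, 24]
  [22, 13, 0]
D(3):
  [0, -6, 15]
  [9, 0, 24]
  [22, 13, 0]
Answer: A* = [[0, -6, 15], [9, 0, 24], [22, 13, 0]]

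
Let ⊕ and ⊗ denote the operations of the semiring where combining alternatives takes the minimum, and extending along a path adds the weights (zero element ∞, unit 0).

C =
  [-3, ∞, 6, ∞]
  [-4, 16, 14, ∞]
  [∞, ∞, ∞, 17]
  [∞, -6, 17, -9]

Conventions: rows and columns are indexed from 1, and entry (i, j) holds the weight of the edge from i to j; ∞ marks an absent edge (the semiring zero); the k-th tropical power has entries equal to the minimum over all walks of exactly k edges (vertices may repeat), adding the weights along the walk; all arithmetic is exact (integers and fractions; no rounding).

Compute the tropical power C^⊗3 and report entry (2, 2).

C^⊗2:
  [-6, ∞, 3, 23]
  [-7, 32, 2, 31]
  [∞, 11, 34, 8]
  [-10, -15, 8, -18]
C^⊗3:
  [-9, 17, 0, 14]
  [-10, 25, -1, 19]
  [7, 2, 25, -1]
  [-19, -24, -4, -27]
Key observation: the optimum is the walk 2->3->4->2, with weight 14 + 17 + (-6) = 25.
Optimal value attained by: walk 2->3->4->2.
Answer: (C^⊗3)[2][2] = 25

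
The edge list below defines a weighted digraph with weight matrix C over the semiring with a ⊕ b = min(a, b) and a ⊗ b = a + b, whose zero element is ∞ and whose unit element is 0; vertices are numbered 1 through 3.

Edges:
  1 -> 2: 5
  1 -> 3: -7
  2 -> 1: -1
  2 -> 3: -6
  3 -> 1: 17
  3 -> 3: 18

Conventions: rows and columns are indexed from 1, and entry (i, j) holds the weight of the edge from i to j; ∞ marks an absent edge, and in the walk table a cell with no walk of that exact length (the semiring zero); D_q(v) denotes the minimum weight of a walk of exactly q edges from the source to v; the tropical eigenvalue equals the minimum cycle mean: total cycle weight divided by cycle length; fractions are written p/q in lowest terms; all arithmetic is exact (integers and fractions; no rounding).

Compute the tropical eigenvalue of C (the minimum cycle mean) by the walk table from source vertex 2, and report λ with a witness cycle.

q=0: [∞, 0, ∞]
q=1: [-1, ∞, -6]
q=2: [11, 4, -8]
q=3: [3, 16, -2]
Optimal cycle mean attained by: cycle 1->2->1, total 5 + (-1), length 2.
Answer: λ = 2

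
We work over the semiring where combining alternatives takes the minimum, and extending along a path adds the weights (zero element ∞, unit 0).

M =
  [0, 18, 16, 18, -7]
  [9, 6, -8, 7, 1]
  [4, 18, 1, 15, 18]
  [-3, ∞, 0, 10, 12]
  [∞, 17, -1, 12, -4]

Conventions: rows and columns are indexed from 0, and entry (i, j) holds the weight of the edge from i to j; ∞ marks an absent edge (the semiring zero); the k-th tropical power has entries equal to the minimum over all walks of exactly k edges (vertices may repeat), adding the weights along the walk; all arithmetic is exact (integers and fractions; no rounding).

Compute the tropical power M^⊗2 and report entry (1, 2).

M^⊗2:
  [0, 10, -8, 5, -11]
  [-4, 10, -7, 7, -3]
  [4, 19, 2, 16, -3]
  [-3, 15, 1, 15, -10]
  [3, 13, -5, 8, -8]
Key observation: the optimum is the walk 1->2->2, with weight (-8) + 1 = -7.
Optimal value attained by: walk 1->2->2.
Answer: (M^⊗2)[1][2] = -7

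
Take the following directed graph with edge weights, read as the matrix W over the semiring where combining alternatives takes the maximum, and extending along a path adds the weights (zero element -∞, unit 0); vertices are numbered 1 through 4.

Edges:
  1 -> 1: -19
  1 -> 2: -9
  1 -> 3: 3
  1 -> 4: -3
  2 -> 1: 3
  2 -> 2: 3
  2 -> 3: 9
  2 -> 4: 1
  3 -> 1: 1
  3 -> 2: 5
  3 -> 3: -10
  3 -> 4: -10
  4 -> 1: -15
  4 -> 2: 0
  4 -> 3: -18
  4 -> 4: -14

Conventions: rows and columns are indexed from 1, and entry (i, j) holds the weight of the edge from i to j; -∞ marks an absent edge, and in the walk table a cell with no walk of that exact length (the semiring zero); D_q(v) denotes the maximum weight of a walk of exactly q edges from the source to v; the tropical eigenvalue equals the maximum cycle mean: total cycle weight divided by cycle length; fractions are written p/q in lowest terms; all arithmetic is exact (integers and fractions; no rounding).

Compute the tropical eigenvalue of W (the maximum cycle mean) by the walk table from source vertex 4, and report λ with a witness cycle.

q=0: [-∞, -∞, -∞, 0]
q=1: [-15, 0, -18, -14]
q=2: [3, 3, 9, 1]
q=3: [10, 14, 12, 4]
q=4: [17, 17, 23, 15]
Optimal cycle mean attained by: cycle 2->3->2, total 9 + 5, length 2.
Answer: λ = 7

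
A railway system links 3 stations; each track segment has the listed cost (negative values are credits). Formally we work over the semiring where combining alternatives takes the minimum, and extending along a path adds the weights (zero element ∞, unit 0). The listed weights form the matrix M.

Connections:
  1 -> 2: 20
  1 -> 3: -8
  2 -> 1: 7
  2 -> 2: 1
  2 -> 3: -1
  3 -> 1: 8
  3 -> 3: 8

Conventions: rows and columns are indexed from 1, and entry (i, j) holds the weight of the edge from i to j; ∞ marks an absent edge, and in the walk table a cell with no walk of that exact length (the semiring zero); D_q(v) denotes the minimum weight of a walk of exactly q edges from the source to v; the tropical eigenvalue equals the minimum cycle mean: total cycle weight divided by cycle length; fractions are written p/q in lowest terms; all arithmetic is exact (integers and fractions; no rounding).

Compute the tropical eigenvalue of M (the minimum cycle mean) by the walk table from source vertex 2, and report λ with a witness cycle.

q=0: [∞, 0, ∞]
q=1: [7, 1, -1]
q=2: [7, 2, -1]
q=3: [7, 3, -1]
Optimal cycle mean attained by: cycle 1->3->1, total (-8) + 8, length 2.
Answer: λ = 0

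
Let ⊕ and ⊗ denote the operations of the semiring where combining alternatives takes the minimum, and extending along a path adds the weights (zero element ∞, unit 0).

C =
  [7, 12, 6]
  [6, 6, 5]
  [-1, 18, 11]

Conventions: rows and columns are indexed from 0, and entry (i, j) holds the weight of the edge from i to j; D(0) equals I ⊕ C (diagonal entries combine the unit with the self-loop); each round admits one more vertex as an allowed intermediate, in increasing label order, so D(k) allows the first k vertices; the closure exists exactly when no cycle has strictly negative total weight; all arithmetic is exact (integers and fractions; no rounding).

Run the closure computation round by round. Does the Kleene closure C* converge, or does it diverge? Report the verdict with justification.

D(0):
  [0, 12, 6]
  [6, 0, 5]
  [-1, 18, 0]
D(1):
  [0, 12, 6]
  [6, 0, 5]
  [-1, 11, 0]
D(2):
  [0, 12, 6]
  [6, 0, 5]
  [-1, 11, 0]
D(3):
  [0, 12, 6]
  [4, 0, 5]
  [-1, 11, 0]
Key observation: every diagonal entry stays at the unit through all rounds, so no improving cycle exists.
Answer: CONVERGES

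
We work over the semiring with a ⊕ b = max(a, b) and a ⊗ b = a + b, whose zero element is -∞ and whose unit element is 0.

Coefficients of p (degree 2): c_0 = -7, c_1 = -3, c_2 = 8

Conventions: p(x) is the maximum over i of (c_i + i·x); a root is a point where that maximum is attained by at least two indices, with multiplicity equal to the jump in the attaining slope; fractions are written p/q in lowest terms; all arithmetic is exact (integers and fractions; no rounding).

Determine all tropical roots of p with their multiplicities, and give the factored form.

hull edge (i=0, c=-7) to (i=2, c=8): slope 15/2, span 2
Factored form: p(x) = 8 ⊗ (x ⊕ (-15/2)) ⊗ (x ⊕ (-15/2))
Answer: roots = -15/2 (mult 2)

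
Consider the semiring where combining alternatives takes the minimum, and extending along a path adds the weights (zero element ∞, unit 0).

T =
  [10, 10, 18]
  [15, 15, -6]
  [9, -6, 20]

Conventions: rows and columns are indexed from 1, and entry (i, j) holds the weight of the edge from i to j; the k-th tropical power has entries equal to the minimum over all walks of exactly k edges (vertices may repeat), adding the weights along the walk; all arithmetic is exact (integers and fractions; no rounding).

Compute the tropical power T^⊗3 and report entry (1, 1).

T^⊗2:
  [20, 12, 4]
  [3, -12, 9]
  [9, 9, -12]
T^⊗3:
  [13, -2, 6]
  [3, 3, -18]
  [-3, -18, 3]
Key observation: the optimum is the walk 1->2->3->1, with weight 10 + (-6) + 9 = 13.
Optimal value attained by: walk 1->2->3->1.
Answer: (T^⊗3)[1][1] = 13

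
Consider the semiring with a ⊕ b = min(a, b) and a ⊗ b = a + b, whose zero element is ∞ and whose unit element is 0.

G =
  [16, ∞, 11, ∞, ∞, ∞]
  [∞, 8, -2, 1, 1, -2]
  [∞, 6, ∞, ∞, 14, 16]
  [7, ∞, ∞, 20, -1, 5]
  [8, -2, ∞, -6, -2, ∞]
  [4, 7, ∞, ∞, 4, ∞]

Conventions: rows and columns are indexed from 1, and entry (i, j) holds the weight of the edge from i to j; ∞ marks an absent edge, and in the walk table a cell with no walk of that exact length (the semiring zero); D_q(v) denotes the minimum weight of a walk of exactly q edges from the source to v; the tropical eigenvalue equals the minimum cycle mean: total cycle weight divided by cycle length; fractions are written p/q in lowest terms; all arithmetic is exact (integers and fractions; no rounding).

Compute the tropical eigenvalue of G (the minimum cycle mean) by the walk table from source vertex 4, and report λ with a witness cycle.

q=0: [∞, ∞, ∞, 0, ∞, ∞]
q=1: [7, ∞, ∞, 20, -1, 5]
q=2: [7, -3, 18, -7, -3, 25]
q=3: [0, -5, -5, -9, -8, -5]
q=4: [-2, -10, -7, -14, -10, -7]
q=5: [-7, -12, -12, -16, -15, -12]
q=6: [-9, -17, -14, -21, -17, -14]
Optimal cycle mean attained by: cycle 4->5->4, total (-1) + (-6), length 2.
Answer: λ = -7/2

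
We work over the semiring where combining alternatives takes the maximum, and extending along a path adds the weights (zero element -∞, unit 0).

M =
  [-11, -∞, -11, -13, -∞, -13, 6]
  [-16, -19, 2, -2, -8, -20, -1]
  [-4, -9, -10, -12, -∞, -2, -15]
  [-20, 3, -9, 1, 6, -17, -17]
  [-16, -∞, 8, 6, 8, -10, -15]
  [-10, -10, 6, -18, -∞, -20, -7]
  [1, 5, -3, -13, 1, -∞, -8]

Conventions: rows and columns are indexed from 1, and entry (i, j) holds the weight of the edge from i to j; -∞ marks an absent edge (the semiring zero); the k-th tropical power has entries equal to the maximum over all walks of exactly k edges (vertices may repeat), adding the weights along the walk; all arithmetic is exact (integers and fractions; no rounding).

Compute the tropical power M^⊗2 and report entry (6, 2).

M^⊗2:
  [7, 11, 3, -7, 7, -13, -2]
  [0, 4, 0, -1, 4, 0, -9]
  [-12, -9, 4, -11, -6, -12, 2]
  [-10, 4, 14, 12, 14, -4, 2]
  [4, 9, 16, 14, 16, 6, -7]
  [2, -2, -4, -6, -6, 4, -4]
  [-7, -3, 9, 7, 9, -5, 7]
Key observation: the optimum is the walk 6->7->2, with weight (-7) + 5 = -2.
Optimal value attained by: walk 6->7->2.
Answer: (M^⊗2)[6][2] = -2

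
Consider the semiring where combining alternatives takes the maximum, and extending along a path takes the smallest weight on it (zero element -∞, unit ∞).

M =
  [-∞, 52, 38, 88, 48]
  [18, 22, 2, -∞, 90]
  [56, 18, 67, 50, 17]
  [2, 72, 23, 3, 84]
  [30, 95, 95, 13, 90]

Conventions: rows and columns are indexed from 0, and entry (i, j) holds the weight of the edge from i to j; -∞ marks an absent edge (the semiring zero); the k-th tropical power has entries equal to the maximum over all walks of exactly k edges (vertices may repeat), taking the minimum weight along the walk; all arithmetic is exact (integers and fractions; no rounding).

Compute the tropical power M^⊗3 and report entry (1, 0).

M^⊗2:
  [38, 72, 48, 38, 84]
  [30, 90, 90, 18, 90]
  [56, 52, 67, 56, 50]
  [30, 84, 84, 23, 84]
  [56, 90, 90, 50, 90]
M^⊗3:
  [48, 84, 84, 48, 84]
  [56, 90, 90, 50, 90]
  [56, 56, 67, 56, 56]
  [56, 84, 84, 50, 84]
  [56, 90, 90, 56, 90]
Key observation: the optimum is the walk 1->4->2->0, with weight 90 min 95 min 56 = 56.
Optimal value attained by: walk 1->4->2->0.
Answer: (M^⊗3)[1][0] = 56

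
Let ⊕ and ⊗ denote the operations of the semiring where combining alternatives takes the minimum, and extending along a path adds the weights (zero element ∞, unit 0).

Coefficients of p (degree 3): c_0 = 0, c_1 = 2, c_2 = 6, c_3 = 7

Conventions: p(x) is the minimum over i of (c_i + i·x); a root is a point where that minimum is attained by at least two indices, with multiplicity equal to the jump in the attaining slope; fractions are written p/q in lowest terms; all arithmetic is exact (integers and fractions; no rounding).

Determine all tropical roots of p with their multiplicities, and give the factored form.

hull edge (i=0, c=0) to (i=1, c=2): slope 2, span 1
hull edge (i=1, c=2) to (i=3, c=7): slope 5/2, span 2
Factored form: p(x) = 7 ⊗ (x ⊕ (-5/2)) ⊗ (x ⊕ (-5/2)) ⊗ (x ⊕ (-2))
Answer: roots = -5/2 (mult 2), -2 (mult 1)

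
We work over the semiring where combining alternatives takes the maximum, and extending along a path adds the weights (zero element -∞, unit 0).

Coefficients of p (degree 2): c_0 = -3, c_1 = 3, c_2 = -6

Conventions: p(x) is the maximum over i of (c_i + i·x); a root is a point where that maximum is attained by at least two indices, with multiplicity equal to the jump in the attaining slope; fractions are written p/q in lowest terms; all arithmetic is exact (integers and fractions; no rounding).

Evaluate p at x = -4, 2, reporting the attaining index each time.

p(-4) = max(-3+0·(-4)=-3, 3+1·(-4)=-1, -6+2·(-4)=-14) = -1 (attained by i=1)
p(2) = max(-3+0·2=-3, 3+1·2=5, -6+2·2=-2) = 5 (attained by i=1)
Answer: p(-4) = -1; p(2) = 5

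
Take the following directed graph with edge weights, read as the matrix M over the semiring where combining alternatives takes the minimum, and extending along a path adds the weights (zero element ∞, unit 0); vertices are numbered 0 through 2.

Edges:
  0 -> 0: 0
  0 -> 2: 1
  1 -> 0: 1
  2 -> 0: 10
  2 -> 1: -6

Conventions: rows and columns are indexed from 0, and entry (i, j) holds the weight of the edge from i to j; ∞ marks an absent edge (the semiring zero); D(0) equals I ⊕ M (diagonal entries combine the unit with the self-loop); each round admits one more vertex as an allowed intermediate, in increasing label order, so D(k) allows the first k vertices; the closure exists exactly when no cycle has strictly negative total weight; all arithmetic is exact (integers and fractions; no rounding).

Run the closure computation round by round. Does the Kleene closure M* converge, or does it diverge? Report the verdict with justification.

D(0):
  [0, ∞, 1]
  [1, 0, ∞]
  [10, -6, 0]
D(1):
  [0, ∞, 1]
  [1, 0, 2]
  [10, -6, 0]
Detection: at round 2, diagonal entry (2, 2) turns strictly negative.
Key observation: the cycle 2->1->0->2 has total weight (-6) + 1 + 1, which is strictly negative.
Answer: DIVERGES — negative cycle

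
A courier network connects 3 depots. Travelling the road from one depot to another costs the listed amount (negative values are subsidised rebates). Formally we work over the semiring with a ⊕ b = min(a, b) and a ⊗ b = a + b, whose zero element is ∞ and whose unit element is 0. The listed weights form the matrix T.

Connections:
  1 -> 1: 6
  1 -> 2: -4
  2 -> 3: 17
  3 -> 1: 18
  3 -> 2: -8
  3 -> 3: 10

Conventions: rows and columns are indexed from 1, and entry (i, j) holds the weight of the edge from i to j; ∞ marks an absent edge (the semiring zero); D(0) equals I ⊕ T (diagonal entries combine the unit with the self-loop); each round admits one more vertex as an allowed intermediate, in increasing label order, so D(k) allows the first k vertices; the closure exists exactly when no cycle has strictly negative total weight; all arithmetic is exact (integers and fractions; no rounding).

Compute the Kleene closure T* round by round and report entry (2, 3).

D(0):
  [0, -4, ∞]
  [∞, 0, 17]
  [18, -8, 0]
D(1):
  [0, -4, ∞]
  [∞, 0, 17]
  [18, -8, 0]
D(2):
  [0, -4, 13]
  [∞, 0, 17]
  [18, -8, 0]
D(3):
  [0, -4, 13]
  [35, 0, 17]
  [18, -8, 0]
Answer: T*[2][3] = 17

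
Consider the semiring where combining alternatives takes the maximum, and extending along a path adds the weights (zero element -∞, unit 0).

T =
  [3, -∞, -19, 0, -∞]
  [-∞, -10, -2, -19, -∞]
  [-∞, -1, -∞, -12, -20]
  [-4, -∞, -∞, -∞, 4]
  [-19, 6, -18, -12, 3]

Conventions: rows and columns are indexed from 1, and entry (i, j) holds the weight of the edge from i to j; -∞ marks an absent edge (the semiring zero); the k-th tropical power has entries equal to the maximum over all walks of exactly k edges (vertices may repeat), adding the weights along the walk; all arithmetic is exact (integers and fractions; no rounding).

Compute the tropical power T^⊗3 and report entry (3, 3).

T^⊗2:
  [6, -20, -16, 3, 4]
  [-23, -3, -12, -14, -15]
  [-16, -11, -3, -20, -8]
  [-1, 10, -14, -4, 7]
  [-16, 9, 4, -9, 6]
T^⊗3:
  [9, 10, -13, 6, 7]
  [-18, -9, -5, -22, -10]
  [-13, -2, -13, -15, -5]
  [2, 13, 8, -1, 10]
  [-13, 12, 7, -6, 9]
Key observation: the optimum is the walk 3->2->2->3, with weight (-1) + (-10) + (-2) = -13.
Optimal value attained by: walk 3->2->2->3.
Answer: (T^⊗3)[3][3] = -13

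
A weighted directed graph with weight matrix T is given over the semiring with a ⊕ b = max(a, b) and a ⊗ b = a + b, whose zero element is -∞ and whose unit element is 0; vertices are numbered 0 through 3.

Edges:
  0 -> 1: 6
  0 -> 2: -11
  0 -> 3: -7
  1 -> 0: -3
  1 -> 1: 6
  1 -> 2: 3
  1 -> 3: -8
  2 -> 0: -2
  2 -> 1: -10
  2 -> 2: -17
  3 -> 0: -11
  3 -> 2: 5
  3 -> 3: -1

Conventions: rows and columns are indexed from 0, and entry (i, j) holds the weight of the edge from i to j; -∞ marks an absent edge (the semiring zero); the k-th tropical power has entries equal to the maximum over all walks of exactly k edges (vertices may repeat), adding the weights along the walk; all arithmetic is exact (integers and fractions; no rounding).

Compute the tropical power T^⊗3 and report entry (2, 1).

T^⊗2:
  [3, 12, 9, -2]
  [3, 12, 9, -2]
  [-13, 4, -7, -9]
  [3, -5, 4, -2]
T^⊗3:
  [9, 18, 15, 4]
  [9, 18, 15, 4]
  [1, 10, 7, -4]
  [2, 9, 3, -3]
Key observation: the optimum is the walk 2->0->1->1, with weight (-2) + 6 + 6 = 10.
Optimal value attained by: walk 2->0->1->1.
Answer: (T^⊗3)[2][1] = 10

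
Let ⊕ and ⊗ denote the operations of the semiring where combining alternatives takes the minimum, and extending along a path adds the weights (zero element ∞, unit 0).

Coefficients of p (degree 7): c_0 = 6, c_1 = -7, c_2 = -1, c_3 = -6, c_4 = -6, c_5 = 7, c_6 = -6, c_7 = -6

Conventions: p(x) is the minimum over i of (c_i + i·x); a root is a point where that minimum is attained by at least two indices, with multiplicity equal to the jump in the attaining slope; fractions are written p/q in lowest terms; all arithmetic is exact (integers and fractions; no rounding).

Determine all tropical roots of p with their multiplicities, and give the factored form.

hull edge (i=0, c=6) to (i=1, c=-7): slope -13, span 1
hull edge (i=1, c=-7) to (i=7, c=-6): slope 1/6, span 6
Factored form: p(x) = -6 ⊗ (x ⊕ (-1/6)) ⊗ (x ⊕ (-1/6)) ⊗ (x ⊕ (-1/6)) ⊗ (x ⊕ (-1/6)) ⊗ (x ⊕ (-1/6)) ⊗ (x ⊕ (-1/6)) ⊗ (x ⊕ 13)
Answer: roots = -1/6 (mult 6), 13 (mult 1)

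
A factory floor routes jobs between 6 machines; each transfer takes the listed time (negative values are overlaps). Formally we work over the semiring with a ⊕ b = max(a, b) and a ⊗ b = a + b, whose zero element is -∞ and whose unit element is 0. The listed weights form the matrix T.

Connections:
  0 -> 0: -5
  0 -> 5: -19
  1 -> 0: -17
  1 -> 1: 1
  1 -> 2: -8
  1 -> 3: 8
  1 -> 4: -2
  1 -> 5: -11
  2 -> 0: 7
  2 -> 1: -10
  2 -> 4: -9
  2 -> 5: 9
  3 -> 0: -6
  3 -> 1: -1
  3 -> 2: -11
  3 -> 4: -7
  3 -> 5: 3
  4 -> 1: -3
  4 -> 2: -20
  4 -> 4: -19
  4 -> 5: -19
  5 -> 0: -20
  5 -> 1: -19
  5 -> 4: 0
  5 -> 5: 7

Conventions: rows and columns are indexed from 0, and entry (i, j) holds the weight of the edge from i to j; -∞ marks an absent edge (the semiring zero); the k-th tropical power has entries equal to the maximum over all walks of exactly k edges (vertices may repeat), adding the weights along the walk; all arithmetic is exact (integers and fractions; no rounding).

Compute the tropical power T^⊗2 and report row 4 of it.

T^⊗2:
  [-10, -38, -∞, -∞, -19, -12]
  [2, 7, -3, 9, 1, 11]
  [2, -9, -18, -2, 9, 16]
  [-4, 0, -9, 7, 3, 10]
  [-13, -2, -11, 5, -5, -11]
  [-13, -3, -20, -11, 7, 14]
Answer: row 4 of T^⊗2 = [-13, -2, -11, 5, -5, -11]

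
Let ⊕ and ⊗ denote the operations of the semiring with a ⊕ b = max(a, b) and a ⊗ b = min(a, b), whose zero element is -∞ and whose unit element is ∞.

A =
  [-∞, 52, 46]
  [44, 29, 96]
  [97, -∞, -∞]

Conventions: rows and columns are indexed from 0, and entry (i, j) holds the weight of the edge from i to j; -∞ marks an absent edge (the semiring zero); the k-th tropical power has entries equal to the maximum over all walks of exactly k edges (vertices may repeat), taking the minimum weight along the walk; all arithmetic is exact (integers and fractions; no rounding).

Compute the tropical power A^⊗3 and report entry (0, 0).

A^⊗2:
  [46, 29, 52]
  [96, 44, 44]
  [-∞, 52, 46]
A^⊗3:
  [52, 46, 46]
  [44, 52, 46]
  [46, 29, 52]
Key observation: the optimum is the walk 0->1->2->0, with weight 52 min 96 min 97 = 52.
Optimal value attained by: walk 0->1->2->0.
Answer: (A^⊗3)[0][0] = 52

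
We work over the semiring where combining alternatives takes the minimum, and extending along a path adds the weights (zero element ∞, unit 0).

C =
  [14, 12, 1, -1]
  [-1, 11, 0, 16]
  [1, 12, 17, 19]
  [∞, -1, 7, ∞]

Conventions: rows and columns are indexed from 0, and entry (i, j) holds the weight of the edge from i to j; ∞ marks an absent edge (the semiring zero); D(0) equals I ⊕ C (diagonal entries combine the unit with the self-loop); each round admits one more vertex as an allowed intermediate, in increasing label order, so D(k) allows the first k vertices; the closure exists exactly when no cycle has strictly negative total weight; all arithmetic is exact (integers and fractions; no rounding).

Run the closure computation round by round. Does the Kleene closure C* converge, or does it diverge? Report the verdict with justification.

D(0):
  [0, 12, 1, -1]
  [-1, 0, 0, 16]
  [1, 12, 0, 19]
  [∞, -1, 7, 0]
D(1):
  [0, 12, 1, -1]
  [-1, 0, 0, -2]
  [1, 12, 0, 0]
  [∞, -1, 7, 0]
Detection: at round 2, diagonal entry (3, 3) turns strictly negative.
Key observation: the cycle 3->1->0->3 has total weight (-1) + (-1) + (-1), which is strictly negative.
Answer: DIVERGES — negative cycle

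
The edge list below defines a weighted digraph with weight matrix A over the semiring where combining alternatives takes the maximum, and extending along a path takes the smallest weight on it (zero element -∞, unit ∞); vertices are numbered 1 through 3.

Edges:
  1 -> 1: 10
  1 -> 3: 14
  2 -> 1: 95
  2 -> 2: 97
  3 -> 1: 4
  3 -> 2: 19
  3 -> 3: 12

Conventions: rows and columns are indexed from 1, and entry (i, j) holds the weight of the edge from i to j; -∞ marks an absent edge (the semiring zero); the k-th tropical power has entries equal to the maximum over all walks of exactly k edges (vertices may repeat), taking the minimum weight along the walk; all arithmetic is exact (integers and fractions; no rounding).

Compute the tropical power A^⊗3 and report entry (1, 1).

A^⊗2:
  [10, 14, 12]
  [95, 97, 14]
  [19, 19, 12]
A^⊗3:
  [14, 14, 12]
  [95, 97, 14]
  [19, 19, 14]
Key observation: the optimum is the walk 1->3->2->1, with weight 14 min 19 min 95 = 14.
Optimal value attained by: walk 1->3->2->1.
Answer: (A^⊗3)[1][1] = 14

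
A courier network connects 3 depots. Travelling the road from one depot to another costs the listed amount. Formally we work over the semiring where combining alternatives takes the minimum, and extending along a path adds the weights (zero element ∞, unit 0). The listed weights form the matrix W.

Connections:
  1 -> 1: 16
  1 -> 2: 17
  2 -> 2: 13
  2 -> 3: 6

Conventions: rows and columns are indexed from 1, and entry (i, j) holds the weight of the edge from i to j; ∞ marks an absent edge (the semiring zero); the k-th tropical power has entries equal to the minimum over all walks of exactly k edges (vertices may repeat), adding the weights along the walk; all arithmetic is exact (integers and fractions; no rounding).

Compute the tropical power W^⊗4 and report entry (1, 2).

W^⊗2:
  [32, 30, 23]
  [∞, 26, 19]
  [∞, ∞, ∞]
W^⊗3:
  [48, 43, 36]
  [∞, 39, 32]
  [∞, ∞, ∞]
W^⊗4:
  [64, 56, 49]
  [∞, 52, 45]
  [∞, ∞, ∞]
Key observation: the optimum is the walk 1->2->2->2->2, with weight 17 + 13 + 13 + 13 = 56.
Optimal value attained by: walk 1->2->2->2->2.
Answer: (W^⊗4)[1][2] = 56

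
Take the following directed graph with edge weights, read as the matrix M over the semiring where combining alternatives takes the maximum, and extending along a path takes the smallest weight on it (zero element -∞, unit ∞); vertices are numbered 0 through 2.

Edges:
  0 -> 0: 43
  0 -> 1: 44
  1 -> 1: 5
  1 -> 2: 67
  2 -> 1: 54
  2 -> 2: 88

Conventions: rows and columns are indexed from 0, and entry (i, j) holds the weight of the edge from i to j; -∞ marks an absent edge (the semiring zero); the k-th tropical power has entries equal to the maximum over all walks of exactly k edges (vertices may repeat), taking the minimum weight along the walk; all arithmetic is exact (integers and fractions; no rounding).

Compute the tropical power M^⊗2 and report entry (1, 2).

M^⊗2:
  [43, 43, 44]
  [-∞, 54, 67]
  [-∞, 54, 88]
Key observation: the optimum is the walk 1->2->2, with weight 67 min 88 = 67.
Optimal value attained by: walk 1->2->2.
Answer: (M^⊗2)[1][2] = 67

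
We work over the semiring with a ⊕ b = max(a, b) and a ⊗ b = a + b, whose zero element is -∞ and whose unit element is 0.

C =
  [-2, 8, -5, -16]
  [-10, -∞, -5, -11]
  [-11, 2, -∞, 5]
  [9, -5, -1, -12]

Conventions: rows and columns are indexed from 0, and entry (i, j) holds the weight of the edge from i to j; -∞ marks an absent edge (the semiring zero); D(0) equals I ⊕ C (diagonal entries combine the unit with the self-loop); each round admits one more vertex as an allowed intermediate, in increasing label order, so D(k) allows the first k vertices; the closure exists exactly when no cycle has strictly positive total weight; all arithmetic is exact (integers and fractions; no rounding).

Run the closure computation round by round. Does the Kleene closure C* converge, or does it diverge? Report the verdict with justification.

D(0):
  [0, 8, -5, -16]
  [-10, 0, -5, -11]
  [-11, 2, 0, 5]
  [9, -5, -1, 0]
D(1):
  [0, 8, -5, -16]
  [-10, 0, -5, -11]
  [-11, 2, 0, 5]
  [9, 17, 4, 0]
Detection: at round 2, diagonal entry (3, 3) turns strictly positive.
Key observation: the cycle 3->0->1->3 has total weight 9 + 8 + (-11), which is strictly positive.
Answer: DIVERGES — positive cycle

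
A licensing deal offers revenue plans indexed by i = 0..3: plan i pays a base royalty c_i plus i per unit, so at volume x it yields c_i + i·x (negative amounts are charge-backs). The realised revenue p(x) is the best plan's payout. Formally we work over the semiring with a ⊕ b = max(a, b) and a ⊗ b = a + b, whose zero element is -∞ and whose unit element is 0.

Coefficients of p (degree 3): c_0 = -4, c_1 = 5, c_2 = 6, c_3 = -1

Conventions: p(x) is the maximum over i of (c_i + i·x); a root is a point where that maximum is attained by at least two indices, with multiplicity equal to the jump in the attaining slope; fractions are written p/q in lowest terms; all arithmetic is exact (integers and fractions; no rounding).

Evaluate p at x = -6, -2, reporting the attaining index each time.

p(-6) = max(-4+0·(-6)=-4, 5+1·(-6)=-1, 6+2·(-6)=-6, -1+3·(-6)=-19) = -1 (attained by i=1)
p(-2) = max(-4+0·(-2)=-4, 5+1·(-2)=3, 6+2·(-2)=2, -1+3·(-2)=-7) = 3 (attained by i=1)
Answer: p(-6) = -1; p(-2) = 3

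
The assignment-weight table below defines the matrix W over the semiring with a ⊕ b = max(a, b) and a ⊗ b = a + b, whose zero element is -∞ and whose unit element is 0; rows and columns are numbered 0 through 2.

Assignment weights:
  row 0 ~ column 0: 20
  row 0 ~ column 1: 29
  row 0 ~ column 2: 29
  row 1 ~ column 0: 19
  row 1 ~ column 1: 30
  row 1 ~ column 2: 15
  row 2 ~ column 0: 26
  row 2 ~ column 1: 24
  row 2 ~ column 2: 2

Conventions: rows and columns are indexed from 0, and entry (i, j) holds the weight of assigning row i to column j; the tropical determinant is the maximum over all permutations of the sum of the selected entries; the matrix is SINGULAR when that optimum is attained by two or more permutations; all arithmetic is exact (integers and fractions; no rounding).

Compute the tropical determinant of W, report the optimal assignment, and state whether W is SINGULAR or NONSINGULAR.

σ = (0, 1, 2): 20 + 30 + 2 = 52
σ = (0, 2, 1): 20 + 15 + 24 = 59
σ = (1, 0, 2): 29 + 19 + 2 = 50
σ = (1, 2, 0): 29 + 15 + 26 = 70
σ = (2, 0, 1): 29 + 19 + 24 = 72
σ = (2, 1, 0): 29 + 30 + 26 = 85
Optimal value attained by: σ = (2, 1, 0).
Answer: det⊕(W) = 85; verdict: NONSINGULAR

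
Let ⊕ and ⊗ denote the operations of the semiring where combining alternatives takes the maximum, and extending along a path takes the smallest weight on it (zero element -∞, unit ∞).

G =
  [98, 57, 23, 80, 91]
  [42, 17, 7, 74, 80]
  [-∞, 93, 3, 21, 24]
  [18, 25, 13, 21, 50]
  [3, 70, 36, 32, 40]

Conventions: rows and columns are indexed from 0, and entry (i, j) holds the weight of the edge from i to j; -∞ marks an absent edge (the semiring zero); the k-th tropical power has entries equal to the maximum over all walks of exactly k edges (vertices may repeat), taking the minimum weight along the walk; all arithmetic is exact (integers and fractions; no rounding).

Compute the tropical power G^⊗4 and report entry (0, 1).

G^⊗2:
  [98, 70, 36, 80, 91]
  [42, 70, 36, 42, 50]
  [42, 24, 24, 74, 80]
  [25, 50, 36, 32, 40]
  [42, 40, 36, 70, 70]
G^⊗3:
  [98, 70, 36, 80, 91]
  [42, 50, 36, 70, 70]
  [42, 70, 36, 42, 50]
  [42, 40, 36, 50, 50]
  [42, 70, 36, 42, 50]
G^⊗4:
  [98, 70, 36, 80, 91]
  [42, 70, 36, 50, 50]
  [42, 50, 36, 70, 70]
  [42, 50, 36, 42, 50]
  [42, 50, 36, 70, 70]
Key observation: the optimum is the walk 0->0->0->4->1, with weight 98 min 98 min 91 min 70 = 70.
Optimal value attained by: walk 0->0->0->4->1.
Answer: (G^⊗4)[0][1] = 70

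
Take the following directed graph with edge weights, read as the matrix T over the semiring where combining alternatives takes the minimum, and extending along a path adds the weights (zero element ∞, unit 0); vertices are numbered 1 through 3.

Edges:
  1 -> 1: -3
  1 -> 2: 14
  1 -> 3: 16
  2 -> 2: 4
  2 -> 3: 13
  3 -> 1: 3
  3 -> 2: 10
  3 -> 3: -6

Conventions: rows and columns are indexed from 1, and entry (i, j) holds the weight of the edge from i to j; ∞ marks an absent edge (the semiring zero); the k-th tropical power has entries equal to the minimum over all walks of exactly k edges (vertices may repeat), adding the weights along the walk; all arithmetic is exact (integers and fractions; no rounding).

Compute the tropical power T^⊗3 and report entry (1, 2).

T^⊗2:
  [-6, 11, 10]
  [16, 8, 7]
  [-3, 4, -12]
T^⊗3:
  [-9, 8, 4]
  [10, 12, 1]
  [-9, -2, -18]
Key observation: the optimum is the walk 1->1->1->2, with weight (-3) + (-3) + 14 = 8.
Optimal value attained by: walk 1->1->1->2.
Answer: (T^⊗3)[1][2] = 8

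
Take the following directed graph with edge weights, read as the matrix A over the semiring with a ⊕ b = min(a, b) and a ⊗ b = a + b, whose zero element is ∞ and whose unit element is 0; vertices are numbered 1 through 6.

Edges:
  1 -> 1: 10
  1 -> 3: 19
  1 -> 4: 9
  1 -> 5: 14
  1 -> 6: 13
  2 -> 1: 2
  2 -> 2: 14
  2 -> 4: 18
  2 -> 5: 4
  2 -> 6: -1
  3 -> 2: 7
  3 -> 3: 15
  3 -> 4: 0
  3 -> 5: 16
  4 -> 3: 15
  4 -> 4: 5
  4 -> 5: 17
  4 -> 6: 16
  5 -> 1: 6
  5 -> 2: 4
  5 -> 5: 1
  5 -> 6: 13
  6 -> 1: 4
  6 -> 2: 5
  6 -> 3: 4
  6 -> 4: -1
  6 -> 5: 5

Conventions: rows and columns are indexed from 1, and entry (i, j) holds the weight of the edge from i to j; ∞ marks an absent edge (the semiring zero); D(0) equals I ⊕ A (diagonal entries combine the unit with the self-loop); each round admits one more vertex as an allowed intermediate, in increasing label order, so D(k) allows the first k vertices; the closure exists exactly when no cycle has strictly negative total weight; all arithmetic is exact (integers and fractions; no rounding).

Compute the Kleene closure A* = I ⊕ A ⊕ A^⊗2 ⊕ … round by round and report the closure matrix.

D(0):
  [0, ∞, 19, 9, 14, 13]
  [2, 0, ∞, 18, 4, -1]
  [∞, 7, 0, 0, 16, ∞]
  [∞, ∞, 15, 0, 17, 16]
  [6, 4, ∞, ∞, 0, 13]
  [4, 5, 4, -1, 5, 0]
D(1):
  [0, ∞, 19, 9, 14, 13]
  [2, 0, 21, 11, 4, -1]
  [∞, 7, 0, 0, 16, ∞]
  [∞, ∞, 15, 0, 17, 16]
  [6, 4, 25, 15, 0, 13]
  [4, 5, 4, -1, 5, 0]
D(2):
  [0, ∞, 19, 9, 14, 13]
  [2, 0, 21, 11, 4, -1]
  [9, 7, 0, 0, 11, 6]
  [∞, ∞, 15, 0, 17, 16]
  [6, 4, 25, 15, 0, 3]
  [4, 5, 4, -1, 5, 0]
D(3):
  [0, 26, 19, 9, 14, 13]
  [2, 0, 21, 11, 4, -1]
  [9, 7, 0, 0, 11, 6]
  [24, 22, 15, 0, 17, 16]
  [6, 4, 25, 15, 0, 3]
  [4, 5, 4, -1, 5, 0]
D(4):
  [0, 26, 19, 9, 14, 13]
  [2, 0, 21, 11, 4, -1]
  [9, 7, 0, 0, 11, 6]
  [24, 22, 15, 0, 17, 16]
  [6, 4, 25, 15, 0, 3]
  [4, 5, 4, -1, 5, 0]
D(5):
  [0, 18, 19, 9, 14, 13]
  [2, 0, 21, 11, 4, -1]
  [9, 7, 0, 0, 11, 6]
  [23, 21, 15, 0, 17, 16]
  [6, 4, 25, 15, 0, 3]
  [4, 5, 4, -1, 5, 0]
D(6):
  [0, 18, 17, 9, 14, 13]
  [2, 0, 3, -2, 4, -1]
  [9, 7, 0, 0, 11, 6]
  [20, 21, 15, 0, 17, 16]
  [6, 4, 7, 2, 0, 3]
  [4, 5, 4, -1, 5, 0]
Answer: A* = [[0, 18, 17, 9, 14, 13], [2, 0, 3, -2, 4, -1], [9, 7, 0, 0, 11, 6], [20, 21, 15, 0, 17, 16], [6, 4, 7, 2, 0, 3], [4, 5, 4, -1, 5, 0]]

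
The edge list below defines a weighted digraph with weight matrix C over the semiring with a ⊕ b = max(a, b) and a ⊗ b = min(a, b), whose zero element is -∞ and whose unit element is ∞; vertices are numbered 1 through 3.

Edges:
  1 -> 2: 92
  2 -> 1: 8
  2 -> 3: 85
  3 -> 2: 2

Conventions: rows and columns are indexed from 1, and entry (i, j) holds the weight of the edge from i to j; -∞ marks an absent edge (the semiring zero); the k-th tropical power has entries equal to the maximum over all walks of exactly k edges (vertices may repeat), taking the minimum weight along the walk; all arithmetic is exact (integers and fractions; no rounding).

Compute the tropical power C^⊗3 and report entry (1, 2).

C^⊗2:
  [8, -∞, 85]
  [-∞, 8, -∞]
  [2, -∞, 2]
C^⊗3:
  [-∞, 8, -∞]
  [8, -∞, 8]
  [-∞, 2, -∞]
Key observation: the optimum is the walk 1->2->1->2, with weight 92 min 8 min 92 = 8.
Optimal value attained by: walk 1->2->1->2.
Answer: (C^⊗3)[1][2] = 8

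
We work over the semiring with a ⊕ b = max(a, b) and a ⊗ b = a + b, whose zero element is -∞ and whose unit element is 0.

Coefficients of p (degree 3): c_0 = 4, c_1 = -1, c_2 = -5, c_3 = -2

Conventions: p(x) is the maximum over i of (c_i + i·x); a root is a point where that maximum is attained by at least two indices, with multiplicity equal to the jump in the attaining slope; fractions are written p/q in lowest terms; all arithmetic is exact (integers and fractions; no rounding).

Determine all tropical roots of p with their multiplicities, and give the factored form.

hull edge (i=0, c=4) to (i=3, c=-2): slope -2, span 3
Factored form: p(x) = -2 ⊗ (x ⊕ 2) ⊗ (x ⊕ 2) ⊗ (x ⊕ 2)
Answer: roots = 2 (mult 3)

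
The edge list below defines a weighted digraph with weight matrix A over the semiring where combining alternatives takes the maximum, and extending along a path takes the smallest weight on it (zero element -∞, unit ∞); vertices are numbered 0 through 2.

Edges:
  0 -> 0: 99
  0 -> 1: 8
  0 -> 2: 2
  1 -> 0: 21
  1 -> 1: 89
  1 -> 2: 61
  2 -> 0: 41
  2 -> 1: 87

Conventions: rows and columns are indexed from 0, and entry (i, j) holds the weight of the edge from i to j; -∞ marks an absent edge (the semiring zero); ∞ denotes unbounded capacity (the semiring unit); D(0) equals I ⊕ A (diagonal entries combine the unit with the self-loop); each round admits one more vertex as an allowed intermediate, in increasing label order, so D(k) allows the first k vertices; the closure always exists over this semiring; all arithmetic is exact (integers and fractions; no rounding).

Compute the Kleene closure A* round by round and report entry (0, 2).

D(0):
  [∞, 8, 2]
  [21, ∞, 61]
  [41, 87, ∞]
D(1):
  [∞, 8, 2]
  [21, ∞, 61]
  [41, 87, ∞]
D(2):
  [∞, 8, 8]
  [21, ∞, 61]
  [41, 87, ∞]
D(3):
  [∞, 8, 8]
  [41, ∞, 61]
  [41, 87, ∞]
Answer: A*[0][2] = 8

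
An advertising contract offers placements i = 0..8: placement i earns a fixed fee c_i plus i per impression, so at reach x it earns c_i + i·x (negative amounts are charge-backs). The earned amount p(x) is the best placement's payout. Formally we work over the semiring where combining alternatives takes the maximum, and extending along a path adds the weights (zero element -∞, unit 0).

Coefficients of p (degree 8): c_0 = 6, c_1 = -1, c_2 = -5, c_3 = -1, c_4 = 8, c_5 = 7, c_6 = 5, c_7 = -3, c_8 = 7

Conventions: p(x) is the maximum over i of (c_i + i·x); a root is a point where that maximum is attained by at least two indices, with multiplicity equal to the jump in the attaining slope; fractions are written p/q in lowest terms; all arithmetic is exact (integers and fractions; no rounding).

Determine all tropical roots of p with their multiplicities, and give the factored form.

hull edge (i=0, c=6) to (i=4, c=8): slope 1/2, span 4
hull edge (i=4, c=8) to (i=8, c=7): slope -1/4, span 4
Factored form: p(x) = 7 ⊗ (x ⊕ (-1/2)) ⊗ (x ⊕ (-1/2)) ⊗ (x ⊕ (-1/2)) ⊗ (x ⊕ (-1/2)) ⊗ (x ⊕ 1/4) ⊗ (x ⊕ 1/4) ⊗ (x ⊕ 1/4) ⊗ (x ⊕ 1/4)
Answer: roots = -1/2 (mult 4), 1/4 (mult 4)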